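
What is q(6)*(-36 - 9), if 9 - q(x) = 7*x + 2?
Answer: 1575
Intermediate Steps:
q(x) = 7 - 7*x (q(x) = 9 - (7*x + 2) = 9 - (2 + 7*x) = 9 + (-2 - 7*x) = 7 - 7*x)
q(6)*(-36 - 9) = (7 - 7*6)*(-36 - 9) = (7 - 42)*(-45) = -35*(-45) = 1575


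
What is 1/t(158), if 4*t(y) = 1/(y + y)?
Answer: 1264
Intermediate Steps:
t(y) = 1/(8*y) (t(y) = 1/(4*(y + y)) = 1/(4*((2*y))) = (1/(2*y))/4 = 1/(8*y))
1/t(158) = 1/((⅛)/158) = 1/((⅛)*(1/158)) = 1/(1/1264) = 1264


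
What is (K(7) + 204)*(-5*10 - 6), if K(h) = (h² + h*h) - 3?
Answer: -16744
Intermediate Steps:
K(h) = -3 + 2*h² (K(h) = (h² + h²) - 3 = 2*h² - 3 = -3 + 2*h²)
(K(7) + 204)*(-5*10 - 6) = ((-3 + 2*7²) + 204)*(-5*10 - 6) = ((-3 + 2*49) + 204)*(-50 - 6) = ((-3 + 98) + 204)*(-56) = (95 + 204)*(-56) = 299*(-56) = -16744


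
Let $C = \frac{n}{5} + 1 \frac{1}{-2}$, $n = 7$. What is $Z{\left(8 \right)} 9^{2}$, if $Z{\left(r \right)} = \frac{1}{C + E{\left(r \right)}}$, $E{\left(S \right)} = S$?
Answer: $\frac{810}{89} \approx 9.1011$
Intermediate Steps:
$C = \frac{9}{10}$ ($C = \frac{7}{5} + 1 \frac{1}{-2} = 7 \cdot \frac{1}{5} + 1 \left(- \frac{1}{2}\right) = \frac{7}{5} - \frac{1}{2} = \frac{9}{10} \approx 0.9$)
$Z{\left(r \right)} = \frac{1}{\frac{9}{10} + r}$
$Z{\left(8 \right)} 9^{2} = \frac{10}{9 + 10 \cdot 8} \cdot 9^{2} = \frac{10}{9 + 80} \cdot 81 = \frac{10}{89} \cdot 81 = \frac{810}{89}$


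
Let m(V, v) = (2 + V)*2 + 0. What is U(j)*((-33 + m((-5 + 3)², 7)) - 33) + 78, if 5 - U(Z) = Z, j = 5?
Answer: 78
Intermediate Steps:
U(Z) = 5 - Z
m(V, v) = 4 + 2*V (m(V, v) = (4 + 2*V) + 0 = 4 + 2*V)
U(j)*((-33 + m((-5 + 3)², 7)) - 33) + 78 = (5 - 1*5)*((-33 + (4 + 2*(-5 + 3)²)) - 33) + 78 = (5 - 5)*((-33 + (4 + 2*(-2)²)) - 33) + 78 = 0*((-33 + (4 + 2*4)) - 33) + 78 = 0*((-33 + (4 + 8)) - 33) + 78 = 0*((-33 + 12) - 33) + 78 = 0*(-21 - 33) + 78 = 0*(-54) + 78 = 0 + 78 = 78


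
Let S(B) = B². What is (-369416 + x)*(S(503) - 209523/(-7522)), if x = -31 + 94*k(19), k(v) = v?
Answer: -699785071976081/7522 ≈ -9.3032e+10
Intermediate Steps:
x = 1755 (x = -31 + 94*19 = -31 + 1786 = 1755)
(-369416 + x)*(S(503) - 209523/(-7522)) = (-369416 + 1755)*(503² - 209523/(-7522)) = -367661*(253009 - 209523*(-1/7522)) = -367661*(253009 + 209523/7522) = -367661*1903343221/7522 = -699785071976081/7522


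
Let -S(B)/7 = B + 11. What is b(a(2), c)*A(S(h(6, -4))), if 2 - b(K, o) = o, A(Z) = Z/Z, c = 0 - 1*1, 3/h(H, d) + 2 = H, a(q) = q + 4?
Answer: 3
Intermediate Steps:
a(q) = 4 + q
h(H, d) = 3/(-2 + H)
S(B) = -77 - 7*B (S(B) = -7*(B + 11) = -7*(11 + B) = -77 - 7*B)
c = -1 (c = 0 - 1 = -1)
A(Z) = 1
b(K, o) = 2 - o
b(a(2), c)*A(S(h(6, -4))) = (2 - 1*(-1))*1 = (2 + 1)*1 = 3*1 = 3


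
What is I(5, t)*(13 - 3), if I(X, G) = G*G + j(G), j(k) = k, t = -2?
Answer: 20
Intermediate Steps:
I(X, G) = G + G² (I(X, G) = G*G + G = G² + G = G + G²)
I(5, t)*(13 - 3) = (-2*(1 - 2))*(13 - 3) = -2*(-1)*10 = 2*10 = 20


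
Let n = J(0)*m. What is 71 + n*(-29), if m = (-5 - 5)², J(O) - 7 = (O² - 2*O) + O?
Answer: -20229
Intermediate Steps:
J(O) = 7 + O² - O (J(O) = 7 + ((O² - 2*O) + O) = 7 + (O² - O) = 7 + O² - O)
m = 100 (m = (-10)² = 100)
n = 700 (n = (7 + 0² - 1*0)*100 = (7 + 0 + 0)*100 = 7*100 = 700)
71 + n*(-29) = 71 + 700*(-29) = 71 - 20300 = -20229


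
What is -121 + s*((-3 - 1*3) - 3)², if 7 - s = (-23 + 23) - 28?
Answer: 2714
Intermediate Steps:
s = 35 (s = 7 - ((-23 + 23) - 28) = 7 - (0 - 28) = 7 - 1*(-28) = 7 + 28 = 35)
-121 + s*((-3 - 1*3) - 3)² = -121 + 35*((-3 - 1*3) - 3)² = -121 + 35*((-3 - 3) - 3)² = -121 + 35*(-6 - 3)² = -121 + 35*(-9)² = -121 + 35*81 = -121 + 2835 = 2714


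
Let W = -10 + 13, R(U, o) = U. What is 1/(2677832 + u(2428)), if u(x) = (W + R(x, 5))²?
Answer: 1/8587593 ≈ 1.1645e-7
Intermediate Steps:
W = 3
u(x) = (3 + x)²
1/(2677832 + u(2428)) = 1/(2677832 + (3 + 2428)²) = 1/(2677832 + 2431²) = 1/(2677832 + 5909761) = 1/8587593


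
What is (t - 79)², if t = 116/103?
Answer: 64336441/10609 ≈ 6064.3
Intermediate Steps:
t = 116/103 (t = 116*(1/103) = 116/103 ≈ 1.1262)
(t - 79)² = (116/103 - 79)² = (-8021/103)² = 64336441/10609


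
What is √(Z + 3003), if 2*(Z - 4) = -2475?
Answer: √7078/2 ≈ 42.065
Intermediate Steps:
Z = -2467/2 (Z = 4 + (½)*(-2475) = 4 - 2475/2 = -2467/2 ≈ -1233.5)
√(Z + 3003) = √(-2467/2 + 3003) = √(3539/2) = √7078/2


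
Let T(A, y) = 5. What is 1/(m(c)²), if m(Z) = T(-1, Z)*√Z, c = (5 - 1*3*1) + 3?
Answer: 1/125 ≈ 0.0080000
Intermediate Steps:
c = 5 (c = (5 - 3*1) + 3 = (5 - 3) + 3 = 2 + 3 = 5)
m(Z) = 5*√Z
1/(m(c)²) = 1/((5*√5)²) = 1/125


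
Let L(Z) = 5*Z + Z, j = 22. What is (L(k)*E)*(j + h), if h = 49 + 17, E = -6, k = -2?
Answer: 6336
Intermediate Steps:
L(Z) = 6*Z
h = 66
(L(k)*E)*(j + h) = ((6*(-2))*(-6))*(22 + 66) = -12*(-6)*88 = 72*88 = 6336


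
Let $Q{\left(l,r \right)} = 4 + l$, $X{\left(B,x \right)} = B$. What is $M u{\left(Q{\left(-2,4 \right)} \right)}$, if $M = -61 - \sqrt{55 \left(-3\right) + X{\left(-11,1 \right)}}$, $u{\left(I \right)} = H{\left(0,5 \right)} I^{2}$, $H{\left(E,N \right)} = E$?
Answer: $0$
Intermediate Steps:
$u{\left(I \right)} = 0$ ($u{\left(I \right)} = 0 I^{2} = 0$)
$M = -61 - 4 i \sqrt{11}$ ($M = -61 - \sqrt{55 \left(-3\right) - 11} = -61 - \sqrt{-165 - 11} = -61 - \sqrt{-176} = -61 - 4 i \sqrt{11} \approx -61.0 - 13.266 i$)
$M u{\left(Q{\left(-2,4 \right)} \right)} = \left(-61 - 4 i \sqrt{11}\right) 0 = 0$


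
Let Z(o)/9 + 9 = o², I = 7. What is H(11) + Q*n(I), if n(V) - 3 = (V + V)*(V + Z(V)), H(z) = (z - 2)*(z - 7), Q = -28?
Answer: -143912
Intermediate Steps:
Z(o) = -81 + 9*o²
H(z) = (-7 + z)*(-2 + z) (H(z) = (-2 + z)*(-7 + z) = (-7 + z)*(-2 + z))
n(V) = 3 + 2*V*(-81 + V + 9*V²) (n(V) = 3 + (V + V)*(V + (-81 + 9*V²)) = 3 + (2*V)*(-81 + V + 9*V²) = 3 + 2*V*(-81 + V + 9*V²))
H(11) + Q*n(I) = (14 + 11² - 9*11) - 28*(3 + 2*7² + 18*7*(-9 + 7²)) = (14 + 121 - 99) - 28*(3 + 2*49 + 18*7*(-9 + 49)) = 36 - 28*(3 + 98 + 18*7*40) = 36 - 28*(3 + 98 + 5040) = 36 - 28*5141 = 36 - 143948 = -143912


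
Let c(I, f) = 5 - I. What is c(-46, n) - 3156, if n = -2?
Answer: -3105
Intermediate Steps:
c(-46, n) - 3156 = (5 - 1*(-46)) - 3156 = (5 + 46) - 3156 = 51 - 3156 = -3105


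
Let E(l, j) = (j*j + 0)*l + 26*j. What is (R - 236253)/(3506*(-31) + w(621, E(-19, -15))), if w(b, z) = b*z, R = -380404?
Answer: 616657/3005651 ≈ 0.20517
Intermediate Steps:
E(l, j) = 26*j + l*j² (E(l, j) = (j² + 0)*l + 26*j = j²*l + 26*j = l*j² + 26*j = 26*j + l*j²)
(R - 236253)/(3506*(-31) + w(621, E(-19, -15))) = (-380404 - 236253)/(3506*(-31) + 621*(-15*(26 - 15*(-19)))) = -616657/(-108686 + 621*(-15*(26 + 285))) = -616657/(-108686 + 621*(-15*311)) = -616657/(-108686 + 621*(-4665)) = -616657/(-108686 - 2896965) = -616657/(-3005651) = -616657*(-1/3005651) = 616657/3005651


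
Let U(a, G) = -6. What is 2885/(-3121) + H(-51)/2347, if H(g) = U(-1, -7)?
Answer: -6789821/7324987 ≈ -0.92694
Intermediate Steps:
H(g) = -6
2885/(-3121) + H(-51)/2347 = 2885/(-3121) - 6/2347 = 2885*(-1/3121) - 6*1/2347 = -2885/3121 - 6/2347 = -6789821/7324987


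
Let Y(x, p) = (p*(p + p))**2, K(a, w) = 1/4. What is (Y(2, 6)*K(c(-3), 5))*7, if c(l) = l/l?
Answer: 9072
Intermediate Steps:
c(l) = 1
K(a, w) = 1/4
Y(x, p) = 4*p**4 (Y(x, p) = (p*(2*p))**2 = (2*p**2)**2 = 4*p**4)
(Y(2, 6)*K(c(-3), 5))*7 = ((4*6**4)*(1/4))*7 = ((4*1296)*(1/4))*7 = (5184*(1/4))*7 = 1296*7 = 9072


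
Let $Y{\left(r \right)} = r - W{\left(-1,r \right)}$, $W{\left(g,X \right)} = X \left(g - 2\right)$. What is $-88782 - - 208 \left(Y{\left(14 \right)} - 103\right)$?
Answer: $-98558$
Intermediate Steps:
$W{\left(g,X \right)} = X \left(-2 + g\right)$
$Y{\left(r \right)} = 4 r$ ($Y{\left(r \right)} = r - r \left(-2 - 1\right) = r - r \left(-3\right) = r - - 3 r = r + 3 r = 4 r$)
$-88782 - - 208 \left(Y{\left(14 \right)} - 103\right) = -88782 - - 208 \left(4 \cdot 14 - 103\right) = -88782 - - 208 \left(56 - 103\right) = -88782 - \left(-208\right) \left(-47\right) = -88782 - 9776 = -98558$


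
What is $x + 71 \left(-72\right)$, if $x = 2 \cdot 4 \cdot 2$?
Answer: $-5096$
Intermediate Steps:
$x = 16$ ($x = 8 \cdot 2 = 16$)
$x + 71 \left(-72\right) = 16 + 71 \left(-72\right) = 16 - 5112 = -5096$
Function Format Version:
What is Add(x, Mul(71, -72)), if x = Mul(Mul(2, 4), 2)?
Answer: -5096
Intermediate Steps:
x = 16 (x = Mul(8, 2) = 16)
Add(x, Mul(71, -72)) = Add(16, Mul(71, -72)) = Add(16, -5112) = -5096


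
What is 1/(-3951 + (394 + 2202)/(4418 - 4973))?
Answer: -555/2195401 ≈ -0.00025280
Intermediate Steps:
1/(-3951 + (394 + 2202)/(4418 - 4973)) = 1/(-3951 + 2596/(-555)) = 1/(-3951 + 2596*(-1/555)) = 1/(-3951 - 2596/555) = 1/(-2195401/555) = -555/2195401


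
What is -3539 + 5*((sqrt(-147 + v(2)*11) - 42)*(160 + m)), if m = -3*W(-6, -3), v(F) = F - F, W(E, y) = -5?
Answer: -40289 + 6125*I*sqrt(3) ≈ -40289.0 + 10609.0*I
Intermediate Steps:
v(F) = 0
m = 15 (m = -3*(-5) = 15)
-3539 + 5*((sqrt(-147 + v(2)*11) - 42)*(160 + m)) = -3539 + 5*((sqrt(-147 + 0*11) - 42)*(160 + 15)) = -3539 + 5*((sqrt(-147 + 0) - 42)*175) = -3539 + 5*((sqrt(-147) - 42)*175) = -3539 + 5*((7*I*sqrt(3) - 42)*175) = -3539 + 5*((-42 + 7*I*sqrt(3))*175) = -3539 + 5*(-7350 + 1225*I*sqrt(3)) = -3539 + (-36750 + 6125*I*sqrt(3)) = -40289 + 6125*I*sqrt(3)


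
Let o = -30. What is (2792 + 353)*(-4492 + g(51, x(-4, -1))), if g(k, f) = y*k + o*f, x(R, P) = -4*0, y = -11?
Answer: -15891685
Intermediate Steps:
x(R, P) = 0
g(k, f) = -30*f - 11*k (g(k, f) = -11*k - 30*f = -30*f - 11*k)
(2792 + 353)*(-4492 + g(51, x(-4, -1))) = (2792 + 353)*(-4492 + (-30*0 - 11*51)) = 3145*(-4492 + (0 - 561)) = 3145*(-4492 - 561) = 3145*(-5053) = -15891685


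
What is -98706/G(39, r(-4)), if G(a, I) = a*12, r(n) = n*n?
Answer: -16451/78 ≈ -210.91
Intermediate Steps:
r(n) = n²
G(a, I) = 12*a
-98706/G(39, r(-4)) = -98706/(12*39) = -98706/468 = -98706*1/468 = -16451/78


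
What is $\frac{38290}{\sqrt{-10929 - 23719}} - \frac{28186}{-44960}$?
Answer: $\frac{14093}{22480} - \frac{19145 i \sqrt{8662}}{8662} \approx 0.62691 - 205.71 i$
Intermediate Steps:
$\frac{38290}{\sqrt{-10929 - 23719}} - \frac{28186}{-44960} = \frac{38290}{\sqrt{-34648}} - - \frac{14093}{22480} = \frac{38290}{2 i \sqrt{8662}} + \frac{14093}{22480} = 38290 \left(- \frac{i \sqrt{8662}}{17324}\right) + \frac{14093}{22480} = - \frac{19145 i \sqrt{8662}}{8662} + \frac{14093}{22480} = \frac{14093}{22480} - \frac{19145 i \sqrt{8662}}{8662}$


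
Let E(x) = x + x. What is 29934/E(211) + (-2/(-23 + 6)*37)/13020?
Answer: 1656405697/23351370 ≈ 70.934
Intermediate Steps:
E(x) = 2*x
29934/E(211) + (-2/(-23 + 6)*37)/13020 = 29934/((2*211)) + (-2/(-23 + 6)*37)/13020 = 29934/422 + (-2/(-17)*37)*(1/13020) = 29934*(1/422) + (-2*(-1/17)*37)*(1/13020) = 14967/211 + ((2/17)*37)*(1/13020) = 14967/211 + (74/17)*(1/13020) = 14967/211 + 37/110670 = 1656405697/23351370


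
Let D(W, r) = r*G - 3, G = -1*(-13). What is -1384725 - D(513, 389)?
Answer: -1389779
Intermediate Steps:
G = 13
D(W, r) = -3 + 13*r (D(W, r) = r*13 - 3 = 13*r - 3 = -3 + 13*r)
-1384725 - D(513, 389) = -1384725 - (-3 + 13*389) = -1384725 - (-3 + 5057) = -1384725 - 1*5054 = -1384725 - 5054 = -1389779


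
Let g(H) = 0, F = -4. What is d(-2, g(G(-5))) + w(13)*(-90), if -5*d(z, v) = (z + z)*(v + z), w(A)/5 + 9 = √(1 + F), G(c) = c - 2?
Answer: 20242/5 - 450*I*√3 ≈ 4048.4 - 779.42*I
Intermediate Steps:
G(c) = -2 + c
w(A) = -45 + 5*I*√3 (w(A) = -45 + 5*√(1 - 4) = -45 + 5*√(-3) = -45 + 5*(I*√3) = -45 + 5*I*√3)
d(z, v) = -2*z*(v + z)/5 (d(z, v) = -(z + z)*(v + z)/5 = -2*z*(v + z)/5)
d(-2, g(G(-5))) + w(13)*(-90) = -⅖*(-2)*(0 - 2) + (-45 + 5*I*√3)*(-90) = -⅖*(-2)*(-2) + (4050 - 450*I*√3) = -8/5 + (4050 - 450*I*√3) = 20242/5 - 450*I*√3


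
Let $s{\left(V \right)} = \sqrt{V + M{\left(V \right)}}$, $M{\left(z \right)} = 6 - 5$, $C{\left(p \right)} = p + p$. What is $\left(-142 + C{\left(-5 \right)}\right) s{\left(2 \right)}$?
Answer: $- 152 \sqrt{3} \approx -263.27$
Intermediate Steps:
$C{\left(p \right)} = 2 p$
$M{\left(z \right)} = 1$
$s{\left(V \right)} = \sqrt{1 + V}$ ($s{\left(V \right)} = \sqrt{V + 1} = \sqrt{1 + V}$)
$\left(-142 + C{\left(-5 \right)}\right) s{\left(2 \right)} = \left(-142 + 2 \left(-5\right)\right) \sqrt{1 + 2} = \left(-142 - 10\right) \sqrt{3} = - 152 \sqrt{3}$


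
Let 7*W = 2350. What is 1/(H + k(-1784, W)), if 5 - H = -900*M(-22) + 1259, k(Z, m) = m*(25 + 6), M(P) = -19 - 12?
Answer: -7/131228 ≈ -5.3342e-5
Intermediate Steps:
W = 2350/7 (W = (⅐)*2350 = 2350/7 ≈ 335.71)
M(P) = -31
k(Z, m) = 31*m (k(Z, m) = m*31 = 31*m)
H = -29154 (H = 5 - (-900*(-31) + 1259) = 5 - (27900 + 1259) = 5 - 1*29159 = 5 - 29159 = -29154)
1/(H + k(-1784, W)) = 1/(-29154 + 31*(2350/7)) = 1/(-29154 + 72850/7) = 1/(-131228/7) = -7/131228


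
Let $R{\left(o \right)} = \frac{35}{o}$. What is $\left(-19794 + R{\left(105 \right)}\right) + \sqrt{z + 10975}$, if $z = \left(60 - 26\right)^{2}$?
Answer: $- \frac{59381}{3} + \sqrt{12131} \approx -19684.0$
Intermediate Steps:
$z = 1156$ ($z = 34^{2} = 1156$)
$\left(-19794 + R{\left(105 \right)}\right) + \sqrt{z + 10975} = \left(-19794 + \frac{35}{105}\right) + \sqrt{1156 + 10975} = \left(-19794 + 35 \cdot \frac{1}{105}\right) + \sqrt{12131} = \left(-19794 + \frac{1}{3}\right) + \sqrt{12131} = - \frac{59381}{3} + \sqrt{12131}$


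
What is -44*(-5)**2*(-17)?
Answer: 18700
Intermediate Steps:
-44*(-5)**2*(-17) = -44*25*(-17) = -1100*(-17) = 18700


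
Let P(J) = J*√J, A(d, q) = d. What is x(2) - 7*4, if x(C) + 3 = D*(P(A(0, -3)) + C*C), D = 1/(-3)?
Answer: -97/3 ≈ -32.333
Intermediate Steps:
D = -⅓ ≈ -0.33333
P(J) = J^(3/2)
x(C) = -3 - C²/3 (x(C) = -3 - (0^(3/2) + C*C)/3 = -3 - (0 + C²)/3 = -3 - C²/3)
x(2) - 7*4 = (-3 - ⅓*2²) - 7*4 = (-3 - ⅓*4) - 28 = (-3 - 4/3) - 28 = -13/3 - 28 = -97/3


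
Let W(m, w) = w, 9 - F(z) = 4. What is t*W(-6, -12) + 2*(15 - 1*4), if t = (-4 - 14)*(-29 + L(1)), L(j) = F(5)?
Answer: -5162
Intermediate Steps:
F(z) = 5 (F(z) = 9 - 1*4 = 9 - 4 = 5)
L(j) = 5
t = 432 (t = (-4 - 14)*(-29 + 5) = -18*(-24) = 432)
t*W(-6, -12) + 2*(15 - 1*4) = 432*(-12) + 2*(15 - 1*4) = -5184 + 2*(15 - 4) = -5184 + 2*11 = -5184 + 22 = -5162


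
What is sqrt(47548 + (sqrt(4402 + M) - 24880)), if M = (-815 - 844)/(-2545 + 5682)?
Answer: sqrt(223070551692 + 3137*sqrt(43313860855))/3137 ≈ 150.78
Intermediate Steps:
M = -1659/3137 ≈ -0.52885
sqrt(47548 + (sqrt(4402 + M) - 24880)) = sqrt(47548 + (sqrt(4402 - 1659/3137) - 24880)) = sqrt(47548 + (sqrt(13807415/3137) - 24880)) = sqrt(47548 + (sqrt(43313860855)/3137 - 24880)) = sqrt(47548 + (-24880 + sqrt(43313860855)/3137)) = sqrt(22668 + sqrt(43313860855)/3137)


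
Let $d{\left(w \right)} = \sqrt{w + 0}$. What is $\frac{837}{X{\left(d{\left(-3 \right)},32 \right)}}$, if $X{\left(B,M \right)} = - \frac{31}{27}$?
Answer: $-729$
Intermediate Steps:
$d{\left(w \right)} = \sqrt{w}$
$X{\left(B,M \right)} = - \frac{31}{27}$ ($X{\left(B,M \right)} = \left(-31\right) \frac{1}{27} = - \frac{31}{27}$)
$\frac{837}{X{\left(d{\left(-3 \right)},32 \right)}} = \frac{837}{- \frac{31}{27}} = 837 \left(- \frac{27}{31}\right) = -729$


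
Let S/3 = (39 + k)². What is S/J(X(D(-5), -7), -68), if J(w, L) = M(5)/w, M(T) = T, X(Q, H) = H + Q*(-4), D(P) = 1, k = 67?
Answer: -370788/5 ≈ -74158.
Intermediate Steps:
X(Q, H) = H - 4*Q
S = 33708 (S = 3*(39 + 67)² = 3*106² = 3*11236 = 33708)
J(w, L) = 5/w
S/J(X(D(-5), -7), -68) = 33708/((5/(-7 - 4*1))) = 33708/((5/(-7 - 4))) = 33708/((5/(-11))) = 33708/((5*(-1/11))) = 33708/(-5/11) = 33708*(-11/5) = -370788/5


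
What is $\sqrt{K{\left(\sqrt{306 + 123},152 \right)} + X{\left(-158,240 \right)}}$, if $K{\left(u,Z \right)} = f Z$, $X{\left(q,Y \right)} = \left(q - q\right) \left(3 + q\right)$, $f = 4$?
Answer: $4 \sqrt{38} \approx 24.658$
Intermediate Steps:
$X{\left(q,Y \right)} = 0$ ($X{\left(q,Y \right)} = 0 \left(3 + q\right) = 0$)
$K{\left(u,Z \right)} = 4 Z$
$\sqrt{K{\left(\sqrt{306 + 123},152 \right)} + X{\left(-158,240 \right)}} = \sqrt{4 \cdot 152 + 0} = \sqrt{608 + 0} = \sqrt{608} = 4 \sqrt{38}$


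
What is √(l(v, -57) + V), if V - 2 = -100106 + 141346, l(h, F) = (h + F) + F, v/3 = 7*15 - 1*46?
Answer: √41305 ≈ 203.24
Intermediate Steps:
v = 177 (v = 3*(7*15 - 1*46) = 3*(105 - 46) = 3*59 = 177)
l(h, F) = h + 2*F (l(h, F) = (F + h) + F = h + 2*F)
V = 41242 (V = 2 + (-100106 + 141346) = 2 + 41240 = 41242)
√(l(v, -57) + V) = √((177 + 2*(-57)) + 41242) = √((177 - 114) + 41242) = √(63 + 41242) = √41305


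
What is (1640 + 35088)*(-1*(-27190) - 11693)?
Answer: 569173816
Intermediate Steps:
(1640 + 35088)*(-1*(-27190) - 11693) = 36728*(27190 - 11693) = 36728*15497 = 569173816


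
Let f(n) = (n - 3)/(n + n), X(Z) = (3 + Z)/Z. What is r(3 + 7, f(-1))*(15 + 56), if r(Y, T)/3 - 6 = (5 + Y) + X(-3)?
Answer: 4473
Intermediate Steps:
X(Z) = (3 + Z)/Z
f(n) = (-3 + n)/(2*n) (f(n) = (-3 + n)/((2*n)) = (-3 + n)*(1/(2*n)) = (-3 + n)/(2*n))
r(Y, T) = 33 + 3*Y (r(Y, T) = 18 + 3*((5 + Y) + (3 - 3)/(-3)) = 18 + 3*((5 + Y) - 1/3*0) = 18 + 3*((5 + Y) + 0) = 18 + 3*(5 + Y) = 18 + (15 + 3*Y) = 33 + 3*Y)
r(3 + 7, f(-1))*(15 + 56) = (33 + 3*(3 + 7))*(15 + 56) = (33 + 3*10)*71 = (33 + 30)*71 = 63*71 = 4473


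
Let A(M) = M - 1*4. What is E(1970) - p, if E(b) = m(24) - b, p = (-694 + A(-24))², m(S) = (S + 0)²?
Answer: -522678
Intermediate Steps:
m(S) = S²
A(M) = -4 + M (A(M) = M - 4 = -4 + M)
p = 521284 (p = (-694 + (-4 - 24))² = (-694 - 28)² = (-722)² = 521284)
E(b) = 576 - b (E(b) = 24² - b = 576 - b)
E(1970) - p = (576 - 1*1970) - 1*521284 = (576 - 1970) - 521284 = -1394 - 521284 = -522678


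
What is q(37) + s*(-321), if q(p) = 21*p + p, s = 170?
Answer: -53756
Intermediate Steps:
q(p) = 22*p
q(37) + s*(-321) = 22*37 + 170*(-321) = 814 - 54570 = -53756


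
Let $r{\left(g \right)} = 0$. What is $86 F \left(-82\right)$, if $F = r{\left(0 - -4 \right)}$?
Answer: $0$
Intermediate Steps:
$F = 0$
$86 F \left(-82\right) = 86 \cdot 0 \left(-82\right) = 0 \left(-82\right) = 0$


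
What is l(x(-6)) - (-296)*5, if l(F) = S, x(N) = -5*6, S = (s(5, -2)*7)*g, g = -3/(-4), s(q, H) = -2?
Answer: 2939/2 ≈ 1469.5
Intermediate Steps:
g = ¾ (g = -3*(-¼) = ¾ ≈ 0.75000)
S = -21/2 (S = -2*7*(¾) = -14*¾ = -21/2 ≈ -10.500)
x(N) = -30
l(F) = -21/2
l(x(-6)) - (-296)*5 = -21/2 - (-296)*5 = -21/2 - 1*(-1480) = -21/2 + 1480 = 2939/2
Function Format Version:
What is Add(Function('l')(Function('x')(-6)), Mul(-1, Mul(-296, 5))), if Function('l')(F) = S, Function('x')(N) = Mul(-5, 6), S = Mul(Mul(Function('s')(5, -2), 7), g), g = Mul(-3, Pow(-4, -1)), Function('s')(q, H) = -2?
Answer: Rational(2939, 2) ≈ 1469.5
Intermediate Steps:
g = Rational(3, 4) (g = Mul(-3, Rational(-1, 4)) = Rational(3, 4) ≈ 0.75000)
S = Rational(-21, 2) (S = Mul(Mul(-2, 7), Rational(3, 4)) = Mul(-14, Rational(3, 4)) = Rational(-21, 2) ≈ -10.500)
Function('x')(N) = -30
Function('l')(F) = Rational(-21, 2)
Add(Function('l')(Function('x')(-6)), Mul(-1, Mul(-296, 5))) = Add(Rational(-21, 2), Mul(-1, Mul(-296, 5))) = Add(Rational(-21, 2), Mul(-1, -1480)) = Add(Rational(-21, 2), 1480) = Rational(2939, 2)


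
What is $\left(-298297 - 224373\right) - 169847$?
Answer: $-692517$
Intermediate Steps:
$\left(-298297 - 224373\right) - 169847 = -522670 - 169847 = -692517$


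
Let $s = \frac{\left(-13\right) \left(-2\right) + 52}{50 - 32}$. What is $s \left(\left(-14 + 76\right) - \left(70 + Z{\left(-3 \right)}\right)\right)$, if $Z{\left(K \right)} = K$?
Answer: $- \frac{65}{3} \approx -21.667$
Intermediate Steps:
$s = \frac{13}{3}$ ($s = \frac{26 + 52}{18} = 78 \cdot \frac{1}{18} = \frac{13}{3} \approx 4.3333$)
$s \left(\left(-14 + 76\right) - \left(70 + Z{\left(-3 \right)}\right)\right) = \frac{13 \left(\left(-14 + 76\right) - 67\right)}{3} = \frac{13 \left(62 + \left(-70 + 3\right)\right)}{3} = \frac{13 \left(62 - 67\right)}{3} = \frac{13}{3} \left(-5\right) = - \frac{65}{3}$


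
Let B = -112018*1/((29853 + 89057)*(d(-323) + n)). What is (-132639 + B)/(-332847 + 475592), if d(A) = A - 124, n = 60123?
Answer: -470608023990629/506464481612100 ≈ -0.92920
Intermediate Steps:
d(A) = -124 + A
B = -56009/3548036580 (B = -112018*1/((29853 + 89057)*((-124 - 323) + 60123)) = -112018*1/(118910*(-447 + 60123)) = -112018/(59676*118910) = -112018/7096073160 = -112018*1/7096073160 = -56009/3548036580 ≈ -1.5786e-5)
(-132639 + B)/(-332847 + 475592) = (-132639 - 56009/3548036580)/(-332847 + 475592) = -470608023990629/3548036580/142745 = -470608023990629/3548036580*1/142745 = -470608023990629/506464481612100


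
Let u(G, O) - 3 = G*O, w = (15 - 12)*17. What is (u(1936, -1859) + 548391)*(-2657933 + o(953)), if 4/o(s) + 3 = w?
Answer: 48650219361425/6 ≈ 8.1084e+12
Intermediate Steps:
w = 51 (w = 3*17 = 51)
u(G, O) = 3 + G*O
o(s) = 1/12 (o(s) = 4/(-3 + 51) = 4/48 = 4*(1/48) = 1/12)
(u(1936, -1859) + 548391)*(-2657933 + o(953)) = ((3 + 1936*(-1859)) + 548391)*(-2657933 + 1/12) = ((3 - 3599024) + 548391)*(-31895195/12) = (-3599021 + 548391)*(-31895195/12) = -3050630*(-31895195/12) = 48650219361425/6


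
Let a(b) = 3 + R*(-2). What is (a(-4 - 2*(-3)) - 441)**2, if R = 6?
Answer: 202500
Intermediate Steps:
a(b) = -9 (a(b) = 3 + 6*(-2) = 3 - 12 = -9)
(a(-4 - 2*(-3)) - 441)**2 = (-9 - 441)**2 = (-450)**2 = 202500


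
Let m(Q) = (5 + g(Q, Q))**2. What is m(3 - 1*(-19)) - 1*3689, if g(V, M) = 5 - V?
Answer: -3545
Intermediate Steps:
m(Q) = (10 - Q)**2 (m(Q) = (5 + (5 - Q))**2 = (10 - Q)**2)
m(3 - 1*(-19)) - 1*3689 = (-10 + (3 - 1*(-19)))**2 - 1*3689 = (-10 + (3 + 19))**2 - 3689 = (-10 + 22)**2 - 3689 = 12**2 - 3689 = 144 - 3689 = -3545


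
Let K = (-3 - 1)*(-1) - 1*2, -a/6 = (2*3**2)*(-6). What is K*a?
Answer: 1296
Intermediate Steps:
a = 648 (a = -6*2*3**2*(-6) = -6*2*9*(-6) = -108*(-6) = -6*(-108) = 648)
K = 2 (K = -4*(-1) - 2 = 4 - 2 = 2)
K*a = 2*648 = 1296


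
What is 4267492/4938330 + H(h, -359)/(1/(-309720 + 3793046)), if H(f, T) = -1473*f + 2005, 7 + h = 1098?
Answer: -13804781996128242274/2469165 ≈ -5.5909e+12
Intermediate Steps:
h = 1091 (h = -7 + 1098 = 1091)
H(f, T) = 2005 - 1473*f
4267492/4938330 + H(h, -359)/(1/(-309720 + 3793046)) = 4267492/4938330 + (2005 - 1473*1091)/(1/(-309720 + 3793046)) = 4267492*(1/4938330) + (2005 - 1607043)/(1/3483326) = 2133746/2469165 - 1605038/1/3483326 = 2133746/2469165 - 1605038*3483326 = 2133746/2469165 - 5590870596388 = -13804781996128242274/2469165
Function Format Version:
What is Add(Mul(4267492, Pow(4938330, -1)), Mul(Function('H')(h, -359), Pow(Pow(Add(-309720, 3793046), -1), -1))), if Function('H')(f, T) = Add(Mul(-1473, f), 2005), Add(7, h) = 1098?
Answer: Rational(-13804781996128242274, 2469165) ≈ -5.5909e+12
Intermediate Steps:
h = 1091 (h = Add(-7, 1098) = 1091)
Function('H')(f, T) = Add(2005, Mul(-1473, f))
Add(Mul(4267492, Pow(4938330, -1)), Mul(Function('H')(h, -359), Pow(Pow(Add(-309720, 3793046), -1), -1))) = Add(Mul(4267492, Pow(4938330, -1)), Mul(Add(2005, Mul(-1473, 1091)), Pow(Pow(Add(-309720, 3793046), -1), -1))) = Add(Mul(4267492, Rational(1, 4938330)), Mul(Add(2005, -1607043), Pow(Pow(3483326, -1), -1))) = Add(Rational(2133746, 2469165), Mul(-1605038, Pow(Rational(1, 3483326), -1))) = Add(Rational(2133746, 2469165), Mul(-1605038, 3483326)) = Add(Rational(2133746, 2469165), -5590870596388) = Rational(-13804781996128242274, 2469165)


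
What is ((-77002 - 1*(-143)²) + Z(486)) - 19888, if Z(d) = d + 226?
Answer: -116627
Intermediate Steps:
Z(d) = 226 + d
((-77002 - 1*(-143)²) + Z(486)) - 19888 = ((-77002 - 1*(-143)²) + (226 + 486)) - 19888 = ((-77002 - 1*20449) + 712) - 19888 = ((-77002 - 20449) + 712) - 19888 = (-97451 + 712) - 19888 = -96739 - 19888 = -116627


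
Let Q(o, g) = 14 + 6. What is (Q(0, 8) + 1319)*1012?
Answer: 1355068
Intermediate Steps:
Q(o, g) = 20
(Q(0, 8) + 1319)*1012 = (20 + 1319)*1012 = 1339*1012 = 1355068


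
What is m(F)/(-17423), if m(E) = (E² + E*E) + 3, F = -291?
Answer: -24195/2489 ≈ -9.7208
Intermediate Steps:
m(E) = 3 + 2*E² (m(E) = (E² + E²) + 3 = 2*E² + 3 = 3 + 2*E²)
m(F)/(-17423) = (3 + 2*(-291)²)/(-17423) = (3 + 2*84681)*(-1/17423) = (3 + 169362)*(-1/17423) = 169365*(-1/17423) = -24195/2489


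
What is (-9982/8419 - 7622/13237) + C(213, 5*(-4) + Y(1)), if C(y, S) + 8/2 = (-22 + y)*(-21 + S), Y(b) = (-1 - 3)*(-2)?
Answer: -703062906373/111442303 ≈ -6308.8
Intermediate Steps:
Y(b) = 8 (Y(b) = -4*(-2) = 8)
C(y, S) = -4 + (-22 + y)*(-21 + S)
(-9982/8419 - 7622/13237) + C(213, 5*(-4) + Y(1)) = (-9982/8419 - 7622/13237) + (458 - 22*(5*(-4) + 8) - 21*213 + (5*(-4) + 8)*213) = (-9982*1/8419 - 7622*1/13237) + (458 - 22*(-20 + 8) - 4473 + (-20 + 8)*213) = (-9982/8419 - 7622/13237) + (458 - 22*(-12) - 4473 - 12*213) = -196301352/111442303 + (458 + 264 - 4473 - 2556) = -196301352/111442303 - 6307 = -703062906373/111442303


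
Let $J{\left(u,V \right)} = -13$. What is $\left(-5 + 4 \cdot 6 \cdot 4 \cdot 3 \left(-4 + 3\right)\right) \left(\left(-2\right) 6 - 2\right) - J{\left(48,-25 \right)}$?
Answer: $4115$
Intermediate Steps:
$\left(-5 + 4 \cdot 6 \cdot 4 \cdot 3 \left(-4 + 3\right)\right) \left(\left(-2\right) 6 - 2\right) - J{\left(48,-25 \right)} = \left(-5 + 4 \cdot 6 \cdot 4 \cdot 3 \left(-4 + 3\right)\right) \left(\left(-2\right) 6 - 2\right) - -13 = \left(-5 + 4 \cdot 24 \cdot 3 \left(-1\right)\right) \left(-12 - 2\right) + 13 = \left(-5 + 4 \cdot 72 \left(-1\right)\right) \left(-14\right) + 13 = \left(-5 + 4 \left(-72\right)\right) \left(-14\right) + 13 = \left(-5 - 288\right) \left(-14\right) + 13 = \left(-293\right) \left(-14\right) + 13 = 4102 + 13 = 4115$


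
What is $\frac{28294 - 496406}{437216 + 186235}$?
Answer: $- \frac{468112}{623451} \approx -0.75084$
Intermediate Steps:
$\frac{28294 - 496406}{437216 + 186235} = - \frac{468112}{623451}$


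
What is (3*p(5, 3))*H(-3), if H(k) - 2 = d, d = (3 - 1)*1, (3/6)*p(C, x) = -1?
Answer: -24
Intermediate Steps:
p(C, x) = -2 (p(C, x) = 2*(-1) = -2)
d = 2 (d = 2*1 = 2)
H(k) = 4 (H(k) = 2 + 2 = 4)
(3*p(5, 3))*H(-3) = (3*(-2))*4 = -6*4 = -24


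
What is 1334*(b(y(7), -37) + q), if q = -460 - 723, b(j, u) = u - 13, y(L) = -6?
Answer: -1644822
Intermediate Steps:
b(j, u) = -13 + u
q = -1183
1334*(b(y(7), -37) + q) = 1334*((-13 - 37) - 1183) = 1334*(-50 - 1183) = 1334*(-1233) = -1644822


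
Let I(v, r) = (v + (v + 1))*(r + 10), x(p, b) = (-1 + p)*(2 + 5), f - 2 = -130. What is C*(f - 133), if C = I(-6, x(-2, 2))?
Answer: -31581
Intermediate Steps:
f = -128 (f = 2 - 130 = -128)
x(p, b) = -7 + 7*p (x(p, b) = (-1 + p)*7 = -7 + 7*p)
I(v, r) = (1 + 2*v)*(10 + r) (I(v, r) = (v + (1 + v))*(10 + r) = (1 + 2*v)*(10 + r))
C = 121 (C = 10 + (-7 + 7*(-2)) + 20*(-6) + 2*(-7 + 7*(-2))*(-6) = 10 + (-7 - 14) - 120 + 2*(-7 - 14)*(-6) = 10 - 21 - 120 + 2*(-21)*(-6) = 10 - 21 - 120 + 252 = 121)
C*(f - 133) = 121*(-128 - 133) = 121*(-261) = -31581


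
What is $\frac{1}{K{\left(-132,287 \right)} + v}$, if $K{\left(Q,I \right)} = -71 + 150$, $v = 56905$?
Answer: $\frac{1}{56984} \approx 1.7549 \cdot 10^{-5}$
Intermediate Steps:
$K{\left(Q,I \right)} = 79$
$\frac{1}{K{\left(-132,287 \right)} + v} = \frac{1}{79 + 56905} = \frac{1}{56984}$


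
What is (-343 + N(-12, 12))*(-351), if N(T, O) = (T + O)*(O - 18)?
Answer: 120393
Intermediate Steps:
N(T, O) = (-18 + O)*(O + T) (N(T, O) = (O + T)*(-18 + O) = (-18 + O)*(O + T))
(-343 + N(-12, 12))*(-351) = (-343 + (12**2 - 18*12 - 18*(-12) + 12*(-12)))*(-351) = (-343 + (144 - 216 + 216 - 144))*(-351) = (-343 + 0)*(-351) = -343*(-351) = 120393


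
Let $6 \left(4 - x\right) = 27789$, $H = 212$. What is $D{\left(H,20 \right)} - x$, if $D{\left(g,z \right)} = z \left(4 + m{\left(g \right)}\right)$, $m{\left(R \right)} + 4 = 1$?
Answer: $\frac{9295}{2} \approx 4647.5$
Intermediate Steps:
$m{\left(R \right)} = -3$ ($m{\left(R \right)} = -4 + 1 = -3$)
$D{\left(g,z \right)} = z$ ($D{\left(g,z \right)} = z \left(4 - 3\right) = z 1 = z$)
$x = - \frac{9255}{2}$ ($x = 4 - \frac{9263}{2} = - \frac{9255}{2} \approx -4627.5$)
$D{\left(H,20 \right)} - x = 20 - - \frac{9255}{2} = 20 + \frac{9255}{2} = \frac{9295}{2}$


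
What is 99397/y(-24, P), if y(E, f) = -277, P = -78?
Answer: -99397/277 ≈ -358.83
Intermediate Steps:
99397/y(-24, P) = 99397/(-277) = 99397*(-1/277) = -99397/277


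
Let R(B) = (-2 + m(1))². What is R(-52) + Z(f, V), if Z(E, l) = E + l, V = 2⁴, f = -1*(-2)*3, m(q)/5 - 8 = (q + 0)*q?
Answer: 1871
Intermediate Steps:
m(q) = 40 + 5*q² (m(q) = 40 + 5*((q + 0)*q) = 40 + 5*(q*q) = 40 + 5*q²)
f = 6 (f = 2*3 = 6)
R(B) = 1849 (R(B) = (-2 + (40 + 5*1²))² = (-2 + (40 + 5*1))² = (-2 + (40 + 5))² = (-2 + 45)² = 43² = 1849)
V = 16
R(-52) + Z(f, V) = 1849 + (6 + 16) = 1849 + 22 = 1871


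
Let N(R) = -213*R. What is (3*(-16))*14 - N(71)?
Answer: 14451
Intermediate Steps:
(3*(-16))*14 - N(71) = (3*(-16))*14 - (-213)*71 = -48*14 - 1*(-15123) = -672 + 15123 = 14451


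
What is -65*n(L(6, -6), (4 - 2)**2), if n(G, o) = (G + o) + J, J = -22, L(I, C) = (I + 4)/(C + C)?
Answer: 7345/6 ≈ 1224.2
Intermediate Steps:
L(I, C) = (4 + I)/(2*C) (L(I, C) = (4 + I)/((2*C)) = (4 + I)*(1/(2*C)) = (4 + I)/(2*C))
n(G, o) = -22 + G + o (n(G, o) = (G + o) - 22 = -22 + G + o)
-65*n(L(6, -6), (4 - 2)**2) = -65*(-22 + (1/2)*(4 + 6)/(-6) + (4 - 2)**2) = -65*(-22 + (1/2)*(-1/6)*10 + 2**2) = -65*(-22 - 5/6 + 4) = -65*(-113/6) = 7345/6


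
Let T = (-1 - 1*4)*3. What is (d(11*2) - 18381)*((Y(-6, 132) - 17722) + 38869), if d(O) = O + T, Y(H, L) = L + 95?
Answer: -392725876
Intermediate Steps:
Y(H, L) = 95 + L
T = -15 (T = (-1 - 4)*3 = -5*3 = -15)
d(O) = -15 + O (d(O) = O - 15 = -15 + O)
(d(11*2) - 18381)*((Y(-6, 132) - 17722) + 38869) = ((-15 + 11*2) - 18381)*(((95 + 132) - 17722) + 38869) = ((-15 + 22) - 18381)*((227 - 17722) + 38869) = (7 - 18381)*(-17495 + 38869) = -18374*21374 = -392725876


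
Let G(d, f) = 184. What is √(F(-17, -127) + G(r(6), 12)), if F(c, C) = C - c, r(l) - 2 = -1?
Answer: √74 ≈ 8.6023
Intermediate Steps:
r(l) = 1 (r(l) = 2 - 1 = 1)
√(F(-17, -127) + G(r(6), 12)) = √((-127 - 1*(-17)) + 184) = √((-127 + 17) + 184) = √(-110 + 184) = √74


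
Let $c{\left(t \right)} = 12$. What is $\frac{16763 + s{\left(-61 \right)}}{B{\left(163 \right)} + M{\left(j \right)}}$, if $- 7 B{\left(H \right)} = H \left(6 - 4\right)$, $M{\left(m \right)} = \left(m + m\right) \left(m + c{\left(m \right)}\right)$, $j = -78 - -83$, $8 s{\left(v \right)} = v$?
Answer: $\frac{312767}{2304} \approx 135.75$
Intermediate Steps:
$s{\left(v \right)} = \frac{v}{8}$
$j = 5$ ($j = -78 + 83 = 5$)
$M{\left(m \right)} = 2 m \left(12 + m\right)$ ($M{\left(m \right)} = \left(m + m\right) \left(m + 12\right) = 2 m \left(12 + m\right)$)
$B{\left(H \right)} = - \frac{2 H}{7}$ ($B{\left(H \right)} = - \frac{H \left(6 - 4\right)}{7} = - \frac{H 2}{7} = - \frac{2 H}{7}$)
$\frac{16763 + s{\left(-61 \right)}}{B{\left(163 \right)} + M{\left(j \right)}} = \frac{16763 + \frac{1}{8} \left(-61\right)}{\left(- \frac{2}{7}\right) 163 + 2 \cdot 5 \left(12 + 5\right)} = \frac{16763 - \frac{61}{8}}{- \frac{326}{7} + 2 \cdot 5 \cdot 17} = \frac{134043}{8 \left(- \frac{326}{7} + 170\right)} = \frac{134043}{8 \cdot \frac{864}{7}} = \frac{134043}{8} \cdot \frac{7}{864} = \frac{312767}{2304}$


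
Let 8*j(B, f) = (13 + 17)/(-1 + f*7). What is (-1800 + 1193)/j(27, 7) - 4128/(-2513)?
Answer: -97604384/12565 ≈ -7768.0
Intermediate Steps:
j(B, f) = 15/(4*(-1 + 7*f)) (j(B, f) = ((13 + 17)/(-1 + f*7))/8 = (30/(-1 + 7*f))/8 = 15/(4*(-1 + 7*f)))
(-1800 + 1193)/j(27, 7) - 4128/(-2513) = (-1800 + 1193)/((15/(4*(-1 + 7*7)))) - 4128/(-2513) = -607/(15/(4*(-1 + 49))) - 4128*(-1/2513) = -607/((15/4)/48) + 4128/2513 = -607/((15/4)*(1/48)) + 4128/2513 = -607/5/64 + 4128/2513 = -607*64/5 + 4128/2513 = -38848/5 + 4128/2513 = -97604384/12565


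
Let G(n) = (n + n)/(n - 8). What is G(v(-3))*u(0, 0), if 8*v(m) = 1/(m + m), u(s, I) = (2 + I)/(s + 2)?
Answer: 2/385 ≈ 0.0051948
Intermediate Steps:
u(s, I) = (2 + I)/(2 + s)
v(m) = 1/(16*m) (v(m) = 1/(8*(m + m)) = 1/(8*((2*m))) = (1/(2*m))/8 = 1/(16*m))
G(n) = 2*n/(-8 + n) (G(n) = (2*n)/(-8 + n) = 2*n/(-8 + n))
G(v(-3))*u(0, 0) = (2*((1/16)/(-3))/(-8 + (1/16)/(-3)))*((2 + 0)/(2 + 0)) = (2*((1/16)*(-⅓))/(-8 + (1/16)*(-⅓)))*(2/2) = (2*(-1/48)/(-8 - 1/48))*((½)*2) = (2*(-1/48)/(-385/48))*1 = (2*(-1/48)*(-48/385))*1 = (2/385)*1 = 2/385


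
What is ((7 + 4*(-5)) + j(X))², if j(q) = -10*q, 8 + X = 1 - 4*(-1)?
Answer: 289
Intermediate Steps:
X = -3 (X = -8 + (1 - 4*(-1)) = -8 + (1 + 4) = -8 + 5 = -3)
((7 + 4*(-5)) + j(X))² = ((7 + 4*(-5)) - 10*(-3))² = ((7 - 20) + 30)² = (-13 + 30)² = 17² = 289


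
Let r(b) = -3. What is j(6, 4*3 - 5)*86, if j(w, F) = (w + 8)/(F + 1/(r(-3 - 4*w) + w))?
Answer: 1806/11 ≈ 164.18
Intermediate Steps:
j(w, F) = (8 + w)/(F + 1/(-3 + w)) (j(w, F) = (w + 8)/(F + 1/(-3 + w)) = (8 + w)/(F + 1/(-3 + w)))
j(6, 4*3 - 5)*86 = ((-24 + 6**2 + 5*6)/(1 - 3*(4*3 - 5) + (4*3 - 5)*6))*86 = ((-24 + 36 + 30)/(1 - 3*(12 - 5) + (12 - 5)*6))*86 = (42/(1 - 3*7 + 7*6))*86 = (42/(1 - 21 + 42))*86 = (42/22)*86 = ((1/22)*42)*86 = (21/11)*86 = 1806/11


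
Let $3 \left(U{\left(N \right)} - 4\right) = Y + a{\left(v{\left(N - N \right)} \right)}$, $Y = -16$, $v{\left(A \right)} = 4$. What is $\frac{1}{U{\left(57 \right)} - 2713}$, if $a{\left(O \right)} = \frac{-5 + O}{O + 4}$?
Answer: $- \frac{8}{21715} \approx -0.00036841$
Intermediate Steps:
$a{\left(O \right)} = \frac{-5 + O}{4 + O}$
$U{\left(N \right)} = - \frac{11}{8}$ ($U{\left(N \right)} = 4 + \frac{-16 + \frac{-5 + 4}{4 + 4}}{3} = 4 + \frac{-16 + \frac{1}{8} \left(-1\right)}{3} = 4 + \frac{-16 - \frac{1}{8}}{3} = 4 + \frac{1}{3} \left(- \frac{129}{8}\right) = 4 - \frac{43}{8} = - \frac{11}{8}$)
$\frac{1}{U{\left(57 \right)} - 2713} = \frac{1}{- \frac{11}{8} - 2713} = \frac{1}{- \frac{21715}{8}} = - \frac{8}{21715}$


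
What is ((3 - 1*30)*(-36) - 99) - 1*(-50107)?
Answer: 50980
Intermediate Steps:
((3 - 1*30)*(-36) - 99) - 1*(-50107) = ((3 - 30)*(-36) - 99) + 50107 = (-27*(-36) - 99) + 50107 = (972 - 99) + 50107 = 873 + 50107 = 50980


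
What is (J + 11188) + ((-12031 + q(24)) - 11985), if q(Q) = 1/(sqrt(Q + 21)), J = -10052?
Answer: -22880 + sqrt(5)/15 ≈ -22880.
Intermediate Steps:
q(Q) = 1/sqrt(21 + Q) (q(Q) = 1/(sqrt(21 + Q)) = 1/sqrt(21 + Q))
(J + 11188) + ((-12031 + q(24)) - 11985) = (-10052 + 11188) + ((-12031 + 1/sqrt(21 + 24)) - 11985) = 1136 + ((-12031 + 1/sqrt(45)) - 11985) = 1136 + ((-12031 + sqrt(5)/15) - 11985) = 1136 + (-24016 + sqrt(5)/15) = -22880 + sqrt(5)/15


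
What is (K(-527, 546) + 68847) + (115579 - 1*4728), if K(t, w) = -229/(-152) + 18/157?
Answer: 4288351761/23864 ≈ 1.7970e+5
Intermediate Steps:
K(t, w) = 38689/23864 (K(t, w) = -229*(-1/152) + 18*(1/157) = 229/152 + 18/157 = 38689/23864)
(K(-527, 546) + 68847) + (115579 - 1*4728) = (38689/23864 + 68847) + (115579 - 1*4728) = 1643003497/23864 + (115579 - 4728) = 1643003497/23864 + 110851 = 4288351761/23864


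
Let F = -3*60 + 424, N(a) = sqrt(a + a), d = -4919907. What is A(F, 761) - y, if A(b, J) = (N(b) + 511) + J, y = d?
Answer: 4921179 + 2*sqrt(122) ≈ 4.9212e+6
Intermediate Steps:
N(a) = sqrt(2)*sqrt(a) (N(a) = sqrt(2*a) = sqrt(2)*sqrt(a))
F = 244 (F = -180 + 424 = 244)
y = -4919907
A(b, J) = 511 + J + sqrt(2)*sqrt(b) (A(b, J) = (sqrt(2)*sqrt(b) + 511) + J = (511 + sqrt(2)*sqrt(b)) + J = 511 + J + sqrt(2)*sqrt(b))
A(F, 761) - y = (511 + 761 + sqrt(2)*sqrt(244)) - 1*(-4919907) = (511 + 761 + sqrt(2)*(2*sqrt(61))) + 4919907 = (511 + 761 + 2*sqrt(122)) + 4919907 = (1272 + 2*sqrt(122)) + 4919907 = 4921179 + 2*sqrt(122)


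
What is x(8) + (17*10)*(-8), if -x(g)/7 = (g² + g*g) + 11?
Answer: -2333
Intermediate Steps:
x(g) = -77 - 14*g² (x(g) = -7*((g² + g*g) + 11) = -7*((g² + g²) + 11) = -7*(2*g² + 11) = -7*(11 + 2*g²) = -77 - 14*g²)
x(8) + (17*10)*(-8) = (-77 - 14*8²) + (17*10)*(-8) = (-77 - 14*64) + 170*(-8) = (-77 - 896) - 1360 = -973 - 1360 = -2333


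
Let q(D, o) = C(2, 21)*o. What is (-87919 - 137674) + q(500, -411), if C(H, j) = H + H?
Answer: -227237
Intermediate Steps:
C(H, j) = 2*H
q(D, o) = 4*o (q(D, o) = (2*2)*o = 4*o)
(-87919 - 137674) + q(500, -411) = (-87919 - 137674) + 4*(-411) = -225593 - 1644 = -227237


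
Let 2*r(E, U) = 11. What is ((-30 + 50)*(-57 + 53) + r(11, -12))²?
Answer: 22201/4 ≈ 5550.3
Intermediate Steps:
r(E, U) = 11/2 (r(E, U) = (½)*11 = 11/2)
((-30 + 50)*(-57 + 53) + r(11, -12))² = ((-30 + 50)*(-57 + 53) + 11/2)² = (20*(-4) + 11/2)² = (-80 + 11/2)² = (-149/2)² = 22201/4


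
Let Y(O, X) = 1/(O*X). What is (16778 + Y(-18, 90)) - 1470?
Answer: 24798959/1620 ≈ 15308.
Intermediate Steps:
Y(O, X) = 1/(O*X)
(16778 + Y(-18, 90)) - 1470 = (16778 + 1/(-18*90)) - 1470 = (16778 - 1/18*1/90) - 1470 = (16778 - 1/1620) - 1470 = 27180359/1620 - 1470 = 24798959/1620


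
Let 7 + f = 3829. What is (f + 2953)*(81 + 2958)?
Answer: 20589225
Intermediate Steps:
f = 3822 (f = -7 + 3829 = 3822)
(f + 2953)*(81 + 2958) = (3822 + 2953)*(81 + 2958) = 6775*3039 = 20589225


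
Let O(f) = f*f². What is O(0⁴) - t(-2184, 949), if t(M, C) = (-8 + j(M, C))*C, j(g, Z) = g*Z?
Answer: 1966920176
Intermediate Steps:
j(g, Z) = Z*g
t(M, C) = C*(-8 + C*M) (t(M, C) = (-8 + C*M)*C = C*(-8 + C*M))
O(f) = f³
O(0⁴) - t(-2184, 949) = (0⁴)³ - 949*(-8 + 949*(-2184)) = 0³ - 949*(-8 - 2072616) = 0 - 949*(-2072624) = 0 - 1*(-1966920176) = 0 + 1966920176 = 1966920176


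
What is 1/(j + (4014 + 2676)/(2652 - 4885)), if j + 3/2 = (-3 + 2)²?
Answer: -4466/15613 ≈ -0.28604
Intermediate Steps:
j = -½ (j = -3/2 + (-3 + 2)² = -3/2 + (-1)² = -3/2 + 1 = -½ ≈ -0.50000)
1/(j + (4014 + 2676)/(2652 - 4885)) = 1/(-½ + (4014 + 2676)/(2652 - 4885)) = 1/(-½ + 6690/(-2233)) = 1/(-½ + 6690*(-1/2233)) = 1/(-½ - 6690/2233) = 1/(-15613/4466) = -4466/15613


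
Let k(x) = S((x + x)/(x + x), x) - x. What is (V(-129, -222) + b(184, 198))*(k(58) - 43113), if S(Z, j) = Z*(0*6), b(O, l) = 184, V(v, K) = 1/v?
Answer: -1024663685/129 ≈ -7.9431e+6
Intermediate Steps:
S(Z, j) = 0 (S(Z, j) = Z*0 = 0)
k(x) = -x (k(x) = 0 - x = -x)
(V(-129, -222) + b(184, 198))*(k(58) - 43113) = (1/(-129) + 184)*(-1*58 - 43113) = (-1/129 + 184)*(-58 - 43113) = (23735/129)*(-43171) = -1024663685/129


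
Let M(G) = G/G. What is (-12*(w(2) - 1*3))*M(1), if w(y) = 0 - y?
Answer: 60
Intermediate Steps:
w(y) = -y
M(G) = 1
(-12*(w(2) - 1*3))*M(1) = -12*(-1*2 - 1*3)*1 = -12*(-2 - 3)*1 = -12*(-5)*1 = 60*1 = 60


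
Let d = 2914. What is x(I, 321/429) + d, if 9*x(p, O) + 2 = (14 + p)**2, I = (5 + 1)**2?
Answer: 28724/9 ≈ 3191.6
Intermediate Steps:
I = 36 (I = 6**2 = 36)
x(p, O) = -2/9 + (14 + p)**2/9
x(I, 321/429) + d = (-2/9 + (14 + 36)**2/9) + 2914 = (-2/9 + (1/9)*50**2) + 2914 = (-2/9 + (1/9)*2500) + 2914 = (-2/9 + 2500/9) + 2914 = 2498/9 + 2914 = 28724/9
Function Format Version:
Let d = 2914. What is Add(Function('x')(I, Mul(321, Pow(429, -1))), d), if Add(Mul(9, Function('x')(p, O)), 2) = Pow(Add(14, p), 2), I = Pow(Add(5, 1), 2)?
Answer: Rational(28724, 9) ≈ 3191.6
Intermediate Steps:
I = 36 (I = Pow(6, 2) = 36)
Function('x')(p, O) = Add(Rational(-2, 9), Mul(Rational(1, 9), Pow(Add(14, p), 2)))
Add(Function('x')(I, Mul(321, Pow(429, -1))), d) = Add(Add(Rational(-2, 9), Mul(Rational(1, 9), Pow(Add(14, 36), 2))), 2914) = Add(Add(Rational(-2, 9), Mul(Rational(1, 9), Pow(50, 2))), 2914) = Add(Add(Rational(-2, 9), Mul(Rational(1, 9), 2500)), 2914) = Add(Add(Rational(-2, 9), Rational(2500, 9)), 2914) = Add(Rational(2498, 9), 2914) = Rational(28724, 9)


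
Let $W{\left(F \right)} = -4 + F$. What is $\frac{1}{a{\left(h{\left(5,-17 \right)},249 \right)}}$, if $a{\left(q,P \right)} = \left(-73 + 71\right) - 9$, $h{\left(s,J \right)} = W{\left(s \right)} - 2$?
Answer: $- \frac{1}{11} \approx -0.090909$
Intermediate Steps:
$h{\left(s,J \right)} = -6 + s$ ($h{\left(s,J \right)} = \left(-4 + s\right) - 2 = -6 + s$)
$a{\left(q,P \right)} = -11$ ($a{\left(q,P \right)} = -2 - 9 = -11$)
$\frac{1}{a{\left(h{\left(5,-17 \right)},249 \right)}} = \frac{1}{-11} = - \frac{1}{11}$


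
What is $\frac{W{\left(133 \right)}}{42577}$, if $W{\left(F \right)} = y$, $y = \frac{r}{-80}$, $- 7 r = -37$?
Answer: $- \frac{37}{23843120} \approx -1.5518 \cdot 10^{-6}$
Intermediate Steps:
$r = \frac{37}{7}$ ($r = \left(- \frac{1}{7}\right) \left(-37\right) = \frac{37}{7} \approx 5.2857$)
$y = - \frac{37}{560}$ ($y = \frac{37}{7 \left(-80\right)} = \frac{37}{7} \left(- \frac{1}{80}\right) = - \frac{37}{560} \approx -0.066071$)
$W{\left(F \right)} = - \frac{37}{560}$
$\frac{W{\left(133 \right)}}{42577} = - \frac{37}{560 \cdot 42577} = \left(- \frac{37}{560}\right) \frac{1}{42577} = - \frac{37}{23843120}$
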